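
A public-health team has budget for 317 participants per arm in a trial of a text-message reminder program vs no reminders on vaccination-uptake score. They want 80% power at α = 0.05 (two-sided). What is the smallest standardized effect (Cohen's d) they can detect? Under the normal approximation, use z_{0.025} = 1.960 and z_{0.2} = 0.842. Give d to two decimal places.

For two independent groups of n = 317 each: d_min = (z_{α/2} + z_β)·√(2/n).
z-sum = 1.960 + 0.842 = 2.802.
d_min = 2.802 × √(2/317) = 2.802 × 0.0794 = 0.223.

d_min ≈ 0.22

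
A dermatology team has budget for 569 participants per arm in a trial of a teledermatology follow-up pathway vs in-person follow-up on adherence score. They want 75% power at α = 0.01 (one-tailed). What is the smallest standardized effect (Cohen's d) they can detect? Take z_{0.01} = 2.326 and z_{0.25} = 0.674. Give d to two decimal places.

d_min ≈ 0.18

For two independent groups of n = 569 each: d_min = (z_{α} + z_β)·√(2/n).
z-sum = 2.326 + 0.674 = 3.000.
d_min = 3.000 × √(2/569) = 3.000 × 0.0593 = 0.178.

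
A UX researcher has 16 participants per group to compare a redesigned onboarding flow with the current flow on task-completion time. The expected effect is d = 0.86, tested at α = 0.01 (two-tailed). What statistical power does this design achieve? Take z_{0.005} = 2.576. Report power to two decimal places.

For two equal groups, power = Φ(d·√(n/2) − z_{α/2}).
d·√(n/2) = 0.86 × √(16/2) = 0.86 × 2.828 = 2.432.
z_β = 2.432 − 2.576 = -0.144.
Power = Φ(-0.144) = 0.443.

power ≈ 0.44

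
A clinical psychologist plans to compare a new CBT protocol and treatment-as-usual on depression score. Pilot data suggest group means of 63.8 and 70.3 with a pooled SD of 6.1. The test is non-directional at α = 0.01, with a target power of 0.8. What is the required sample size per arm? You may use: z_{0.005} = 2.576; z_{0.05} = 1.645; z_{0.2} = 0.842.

n = 21 per group

Cohen's d = |M₁ − M₂| / SD_pooled = |63.8 − 70.3| / 6.1 = 6.5 / 6.1 = 1.066.
For two independent groups with equal n: n = 2·((z_{α/2} + z_β) / d)².
z_{α/2} + z_β = 2.576 + 0.842 = 3.418.
n = 2 × (3.418 / 1.066)² = 2 × 3.206² = 2 × 10.28 = 20.6.
Round up to the next whole participant.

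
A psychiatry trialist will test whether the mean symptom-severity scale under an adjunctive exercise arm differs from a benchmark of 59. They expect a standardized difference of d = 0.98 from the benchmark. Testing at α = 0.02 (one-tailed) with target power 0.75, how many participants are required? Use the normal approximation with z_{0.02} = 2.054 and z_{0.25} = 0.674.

For a one-sample test: n = ((z_{α} + z_β) / d)².
z_{α} + z_β = 2.054 + 0.674 = 2.728.
n = (2.728 / 0.98)² = 2.784² = 7.75.
Round up.

n = 8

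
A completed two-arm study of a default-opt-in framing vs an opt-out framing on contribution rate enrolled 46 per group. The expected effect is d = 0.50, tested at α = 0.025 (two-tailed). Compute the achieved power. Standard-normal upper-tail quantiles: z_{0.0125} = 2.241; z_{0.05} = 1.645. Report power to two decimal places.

power ≈ 0.56

For two equal groups, power = Φ(d·√(n/2) − z_{α/2}).
d·√(n/2) = 0.50 × √(46/2) = 0.50 × 4.796 = 2.398.
z_β = 2.398 − 2.241 = 0.157.
Power = Φ(0.157) = 0.562.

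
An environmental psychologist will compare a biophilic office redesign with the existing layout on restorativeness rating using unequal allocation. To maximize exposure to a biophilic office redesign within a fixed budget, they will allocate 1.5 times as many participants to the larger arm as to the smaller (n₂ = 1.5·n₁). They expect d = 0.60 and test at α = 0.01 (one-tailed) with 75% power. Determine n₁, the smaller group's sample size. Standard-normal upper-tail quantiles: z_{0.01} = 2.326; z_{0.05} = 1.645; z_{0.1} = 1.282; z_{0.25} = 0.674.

n₁ = 42

With allocation ratio k = n₂/n₁ = 1.5, Var(x̄₁−x̄₂) = σ²(1/n₁ + 1/(k·n₁)) = σ²·(k+1)/(k·n₁).
So n₁ = (1 + 1/k)·((z_{α} + z_β)/d)² = 1.667 × (3.000/0.60)².
n₁ = 1.667 × 25.00 = 41.7.
Round up: n₁ = 42, giving n₂ = 1.5 × 42 = 63.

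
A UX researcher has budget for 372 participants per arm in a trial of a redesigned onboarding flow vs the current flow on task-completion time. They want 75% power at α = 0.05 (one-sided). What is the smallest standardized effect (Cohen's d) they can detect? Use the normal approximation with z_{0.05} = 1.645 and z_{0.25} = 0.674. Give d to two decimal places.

d_min ≈ 0.17

For two independent groups of n = 372 each: d_min = (z_{α} + z_β)·√(2/n).
z-sum = 1.645 + 0.674 = 2.319.
d_min = 2.319 × √(2/372) = 2.319 × 0.0733 = 0.170.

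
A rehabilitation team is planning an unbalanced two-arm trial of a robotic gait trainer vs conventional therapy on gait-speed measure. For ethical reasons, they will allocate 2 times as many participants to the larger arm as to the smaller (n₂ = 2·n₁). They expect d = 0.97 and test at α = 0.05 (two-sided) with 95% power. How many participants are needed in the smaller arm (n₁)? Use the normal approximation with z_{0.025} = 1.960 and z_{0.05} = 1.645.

With allocation ratio k = n₂/n₁ = 2, Var(x̄₁−x̄₂) = σ²(1/n₁ + 1/(k·n₁)) = σ²·(k+1)/(k·n₁).
So n₁ = (1 + 1/k)·((z_{α/2} + z_β)/d)² = 1.500 × (3.605/0.97)².
n₁ = 1.500 × 13.81 = 20.7.
Round up: n₁ = 21, giving n₂ = 2 × 21 = 42.

n₁ = 21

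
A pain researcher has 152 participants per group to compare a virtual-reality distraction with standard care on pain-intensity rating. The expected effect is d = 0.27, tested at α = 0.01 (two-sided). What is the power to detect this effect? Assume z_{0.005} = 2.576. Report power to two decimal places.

power ≈ 0.41

For two equal groups, power = Φ(d·√(n/2) − z_{α/2}).
d·√(n/2) = 0.27 × √(152/2) = 0.27 × 8.718 = 2.354.
z_β = 2.354 − 2.576 = -0.222.
Power = Φ(-0.222) = 0.412.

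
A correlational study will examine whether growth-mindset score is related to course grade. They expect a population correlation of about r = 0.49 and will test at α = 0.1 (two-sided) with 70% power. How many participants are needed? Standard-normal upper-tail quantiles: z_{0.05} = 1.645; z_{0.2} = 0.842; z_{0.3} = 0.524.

n = 20

Fisher's z: C = ½·ln((1+r)/(1−r)) = ½·ln(2.9216) = 0.5361.
n = ((z_{α/2} + z_β)/C)² + 3.
(1.645 + 0.524) / 0.5361 = 2.169 / 0.5361 = 4.046.
n = 4.046² + 3 = 16.37 + 3 = 19.4.
Round up.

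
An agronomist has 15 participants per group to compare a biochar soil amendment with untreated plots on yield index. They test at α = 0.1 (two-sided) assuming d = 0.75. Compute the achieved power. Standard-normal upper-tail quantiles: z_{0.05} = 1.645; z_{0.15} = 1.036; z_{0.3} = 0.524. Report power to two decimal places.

power ≈ 0.66

For two equal groups, power = Φ(d·√(n/2) − z_{α/2}).
d·√(n/2) = 0.75 × √(15/2) = 0.75 × 2.739 = 2.054.
z_β = 2.054 − 1.645 = 0.409.
Power = Φ(0.409) = 0.659.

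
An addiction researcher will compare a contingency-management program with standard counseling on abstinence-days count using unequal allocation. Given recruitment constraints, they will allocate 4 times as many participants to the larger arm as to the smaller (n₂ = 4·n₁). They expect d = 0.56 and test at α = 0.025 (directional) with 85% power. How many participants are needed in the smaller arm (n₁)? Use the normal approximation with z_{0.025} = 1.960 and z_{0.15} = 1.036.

With allocation ratio k = n₂/n₁ = 4, Var(x̄₁−x̄₂) = σ²(1/n₁ + 1/(k·n₁)) = σ²·(k+1)/(k·n₁).
So n₁ = (1 + 1/k)·((z_{α} + z_β)/d)² = 1.250 × (2.996/0.56)².
n₁ = 1.250 × 28.62 = 35.8.
Round up: n₁ = 36, giving n₂ = 4 × 36 = 144.

n₁ = 36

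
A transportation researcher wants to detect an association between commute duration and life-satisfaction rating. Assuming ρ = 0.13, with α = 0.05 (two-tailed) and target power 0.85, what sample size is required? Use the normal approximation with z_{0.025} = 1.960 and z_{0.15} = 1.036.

n = 529

Fisher's z: C = ½·ln((1+r)/(1−r)) = ½·ln(1.2989) = 0.1307.
n = ((z_{α/2} + z_β)/C)² + 3.
(1.960 + 1.036) / 0.1307 = 2.996 / 0.1307 = 22.923.
n = 22.923² + 3 = 525.45 + 3 = 528.5.
Round up.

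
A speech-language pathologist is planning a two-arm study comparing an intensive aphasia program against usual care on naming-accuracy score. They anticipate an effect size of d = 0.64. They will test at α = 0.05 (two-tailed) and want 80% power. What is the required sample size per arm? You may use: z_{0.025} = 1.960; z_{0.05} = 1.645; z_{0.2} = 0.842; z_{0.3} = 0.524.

n = 39 per group

For two independent groups with equal n: n = 2·((z_{α/2} + z_β) / d)².
z_{α/2} + z_β = 1.960 + 0.842 = 2.802.
n = 2 × (2.802 / 0.64)² = 2 × 4.378² = 2 × 19.17 = 38.3.
Round up to the next whole participant.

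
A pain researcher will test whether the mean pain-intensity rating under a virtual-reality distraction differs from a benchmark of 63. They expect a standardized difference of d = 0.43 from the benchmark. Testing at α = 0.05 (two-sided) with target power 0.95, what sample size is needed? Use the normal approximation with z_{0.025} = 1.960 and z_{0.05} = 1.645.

For a one-sample test: n = ((z_{α/2} + z_β) / d)².
z_{α/2} + z_β = 1.960 + 1.645 = 3.605.
n = (3.605 / 0.43)² = 8.384² = 70.29.
Round up.

n = 71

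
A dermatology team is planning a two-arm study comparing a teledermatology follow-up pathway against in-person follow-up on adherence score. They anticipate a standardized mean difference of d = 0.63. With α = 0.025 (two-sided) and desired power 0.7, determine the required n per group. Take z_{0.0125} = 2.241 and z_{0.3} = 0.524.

For two independent groups with equal n: n = 2·((z_{α/2} + z_β) / d)².
z_{α/2} + z_β = 2.241 + 0.524 = 2.765.
n = 2 × (2.765 / 0.63)² = 2 × 4.389² = 2 × 19.26 = 38.5.
Round up to the next whole participant.

n = 39 per group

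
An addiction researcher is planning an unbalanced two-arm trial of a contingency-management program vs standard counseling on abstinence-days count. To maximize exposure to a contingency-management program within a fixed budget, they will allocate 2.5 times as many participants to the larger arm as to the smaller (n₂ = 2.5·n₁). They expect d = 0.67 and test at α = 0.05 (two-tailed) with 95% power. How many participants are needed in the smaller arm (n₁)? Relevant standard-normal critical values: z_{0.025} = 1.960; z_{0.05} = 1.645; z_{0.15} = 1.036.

n₁ = 41

With allocation ratio k = n₂/n₁ = 2.5, Var(x̄₁−x̄₂) = σ²(1/n₁ + 1/(k·n₁)) = σ²·(k+1)/(k·n₁).
So n₁ = (1 + 1/k)·((z_{α/2} + z_β)/d)² = 1.400 × (3.605/0.67)².
n₁ = 1.400 × 28.95 = 40.5.
Round up: n₁ = 41, giving n₂ = ⌈2.5 × 41⌉ = ⌈102.5⌉ = 103.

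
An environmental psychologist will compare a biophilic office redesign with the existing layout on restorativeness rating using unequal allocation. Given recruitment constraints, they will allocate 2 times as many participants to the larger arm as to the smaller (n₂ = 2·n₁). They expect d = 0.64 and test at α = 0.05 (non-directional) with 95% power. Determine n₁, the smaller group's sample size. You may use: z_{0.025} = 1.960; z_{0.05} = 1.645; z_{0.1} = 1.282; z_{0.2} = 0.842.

With allocation ratio k = n₂/n₁ = 2, Var(x̄₁−x̄₂) = σ²(1/n₁ + 1/(k·n₁)) = σ²·(k+1)/(k·n₁).
So n₁ = (1 + 1/k)·((z_{α/2} + z_β)/d)² = 1.500 × (3.605/0.64)².
n₁ = 1.500 × 31.73 = 47.6.
Round up: n₁ = 48, giving n₂ = 2 × 48 = 96.

n₁ = 48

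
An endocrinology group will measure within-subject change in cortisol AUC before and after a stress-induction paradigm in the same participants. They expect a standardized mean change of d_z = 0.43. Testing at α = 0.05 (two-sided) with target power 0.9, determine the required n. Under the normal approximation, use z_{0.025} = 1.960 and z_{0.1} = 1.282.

For a paired (one-sample on differences) test: n = ((z_{α/2} + z_β) / d)².
z_{α/2} + z_β = 1.960 + 1.282 = 3.242.
n = (3.242 / 0.43)² = 7.540² = 56.84.
Round up.

n = 57 pairs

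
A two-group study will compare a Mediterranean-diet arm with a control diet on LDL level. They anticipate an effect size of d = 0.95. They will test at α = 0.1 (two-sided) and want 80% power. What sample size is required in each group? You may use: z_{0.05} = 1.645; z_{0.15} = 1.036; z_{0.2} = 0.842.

For two independent groups with equal n: n = 2·((z_{α/2} + z_β) / d)².
z_{α/2} + z_β = 1.645 + 0.842 = 2.487.
n = 2 × (2.487 / 0.95)² = 2 × 2.618² = 2 × 6.85 = 13.7.
Round up to the next whole participant.

n = 14 per group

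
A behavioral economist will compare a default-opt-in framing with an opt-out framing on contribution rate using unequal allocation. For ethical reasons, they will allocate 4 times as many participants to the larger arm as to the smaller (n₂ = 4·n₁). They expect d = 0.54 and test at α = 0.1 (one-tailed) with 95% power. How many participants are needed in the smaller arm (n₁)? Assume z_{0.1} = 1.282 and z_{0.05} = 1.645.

With allocation ratio k = n₂/n₁ = 4, Var(x̄₁−x̄₂) = σ²(1/n₁ + 1/(k·n₁)) = σ²·(k+1)/(k·n₁).
So n₁ = (1 + 1/k)·((z_{α} + z_β)/d)² = 1.250 × (2.927/0.54)².
n₁ = 1.250 × 29.38 = 36.7.
Round up: n₁ = 37, giving n₂ = 4 × 37 = 148.

n₁ = 37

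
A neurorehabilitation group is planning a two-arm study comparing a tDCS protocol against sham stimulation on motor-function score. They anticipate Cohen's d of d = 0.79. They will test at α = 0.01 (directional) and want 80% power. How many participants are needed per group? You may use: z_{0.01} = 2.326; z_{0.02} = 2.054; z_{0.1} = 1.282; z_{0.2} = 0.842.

For two independent groups with equal n: n = 2·((z_{α} + z_β) / d)².
z_{α} + z_β = 2.326 + 0.842 = 3.168.
n = 2 × (3.168 / 0.79)² = 2 × 4.010² = 2 × 16.08 = 32.2.
Round up to the next whole participant.

n = 33 per group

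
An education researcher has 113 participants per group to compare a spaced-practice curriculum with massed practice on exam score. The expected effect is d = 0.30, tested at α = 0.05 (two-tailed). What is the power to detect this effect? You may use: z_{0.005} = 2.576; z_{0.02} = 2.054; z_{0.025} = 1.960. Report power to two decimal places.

power ≈ 0.62

For two equal groups, power = Φ(d·√(n/2) − z_{α/2}).
d·√(n/2) = 0.30 × √(113/2) = 0.30 × 7.517 = 2.255.
z_β = 2.255 − 1.960 = 0.295.
Power = Φ(0.295) = 0.616.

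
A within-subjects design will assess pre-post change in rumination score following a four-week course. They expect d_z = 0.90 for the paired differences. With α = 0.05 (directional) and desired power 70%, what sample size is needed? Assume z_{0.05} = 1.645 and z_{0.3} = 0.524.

For a paired (one-sample on differences) test: n = ((z_{α} + z_β) / d)².
z_{α} + z_β = 1.645 + 0.524 = 2.169.
n = (2.169 / 0.90)² = 2.410² = 5.81.
Round up.

n = 6 pairs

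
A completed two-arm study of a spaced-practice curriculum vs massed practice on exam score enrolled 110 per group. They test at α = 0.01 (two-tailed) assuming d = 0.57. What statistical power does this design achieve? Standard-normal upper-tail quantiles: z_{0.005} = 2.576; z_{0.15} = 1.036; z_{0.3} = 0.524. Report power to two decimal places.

power ≈ 0.95

For two equal groups, power = Φ(d·√(n/2) − z_{α/2}).
d·√(n/2) = 0.57 × √(110/2) = 0.57 × 7.416 = 4.227.
z_β = 4.227 − 2.576 = 1.651.
Power = Φ(1.651) = 0.951.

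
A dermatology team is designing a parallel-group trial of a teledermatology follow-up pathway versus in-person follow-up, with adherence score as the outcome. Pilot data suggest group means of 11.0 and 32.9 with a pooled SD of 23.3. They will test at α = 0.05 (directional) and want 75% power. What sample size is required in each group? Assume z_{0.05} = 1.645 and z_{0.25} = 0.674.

n = 13 per group

Cohen's d = |M₁ − M₂| / SD_pooled = |11.0 − 32.9| / 23.3 = 21.9 / 23.3 = 0.940.
For two independent groups with equal n: n = 2·((z_{α} + z_β) / d)².
z_{α} + z_β = 1.645 + 0.674 = 2.319.
n = 2 × (2.319 / 0.940)² = 2 × 2.467² = 2 × 6.09 = 12.2.
Round up to the next whole participant.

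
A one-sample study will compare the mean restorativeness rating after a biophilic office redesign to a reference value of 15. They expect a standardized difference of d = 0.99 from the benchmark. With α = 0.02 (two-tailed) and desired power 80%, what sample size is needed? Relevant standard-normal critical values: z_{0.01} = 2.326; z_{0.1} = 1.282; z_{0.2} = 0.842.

n = 11

For a one-sample test: n = ((z_{α/2} + z_β) / d)².
z_{α/2} + z_β = 2.326 + 0.842 = 3.168.
n = (3.168 / 0.99)² = 3.200² = 10.24.
Round up.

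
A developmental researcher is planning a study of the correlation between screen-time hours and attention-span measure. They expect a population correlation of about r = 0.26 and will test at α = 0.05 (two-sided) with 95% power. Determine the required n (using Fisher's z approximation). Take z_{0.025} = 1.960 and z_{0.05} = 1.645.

Fisher's z: C = ½·ln((1+r)/(1−r)) = ½·ln(1.7027) = 0.2661.
n = ((z_{α/2} + z_β)/C)² + 3.
(1.960 + 1.645) / 0.2661 = 3.605 / 0.2661 = 13.548.
n = 13.548² + 3 = 183.54 + 3 = 186.5.
Round up.

n = 187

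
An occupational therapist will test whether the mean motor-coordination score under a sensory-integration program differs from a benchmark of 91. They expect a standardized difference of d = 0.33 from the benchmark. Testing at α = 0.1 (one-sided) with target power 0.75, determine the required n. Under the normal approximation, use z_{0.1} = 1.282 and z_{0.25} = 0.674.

n = 36

For a one-sample test: n = ((z_{α} + z_β) / d)².
z_{α} + z_β = 1.282 + 0.674 = 1.956.
n = (1.956 / 0.33)² = 5.927² = 35.13.
Round up.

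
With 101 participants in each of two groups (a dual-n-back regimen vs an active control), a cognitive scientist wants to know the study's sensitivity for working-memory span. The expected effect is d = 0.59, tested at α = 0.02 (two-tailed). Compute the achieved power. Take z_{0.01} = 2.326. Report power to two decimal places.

power ≈ 0.97

For two equal groups, power = Φ(d·√(n/2) − z_{α/2}).
d·√(n/2) = 0.59 × √(101/2) = 0.59 × 7.106 = 4.193.
z_β = 4.193 − 2.326 = 1.867.
Power = Φ(1.867) = 0.969.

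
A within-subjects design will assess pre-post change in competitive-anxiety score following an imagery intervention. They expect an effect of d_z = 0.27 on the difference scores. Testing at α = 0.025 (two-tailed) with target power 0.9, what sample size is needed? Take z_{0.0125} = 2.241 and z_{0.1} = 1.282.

For a paired (one-sample on differences) test: n = ((z_{α/2} + z_β) / d)².
z_{α/2} + z_β = 2.241 + 1.282 = 3.523.
n = (3.523 / 0.27)² = 13.048² = 170.25.
Round up.

n = 171 pairs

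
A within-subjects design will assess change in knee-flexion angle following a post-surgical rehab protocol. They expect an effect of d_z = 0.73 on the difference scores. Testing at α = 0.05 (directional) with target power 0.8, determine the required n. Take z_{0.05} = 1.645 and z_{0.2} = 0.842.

For a paired (one-sample on differences) test: n = ((z_{α} + z_β) / d)².
z_{α} + z_β = 1.645 + 0.842 = 2.487.
n = (2.487 / 0.73)² = 3.407² = 11.61.
Round up.

n = 12 pairs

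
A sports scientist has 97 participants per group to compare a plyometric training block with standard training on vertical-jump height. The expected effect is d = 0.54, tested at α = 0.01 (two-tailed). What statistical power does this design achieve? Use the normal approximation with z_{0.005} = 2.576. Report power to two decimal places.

For two equal groups, power = Φ(d·√(n/2) − z_{α/2}).
d·√(n/2) = 0.54 × √(97/2) = 0.54 × 6.964 = 3.761.
z_β = 3.761 − 2.576 = 1.185.
Power = Φ(1.185) = 0.882.

power ≈ 0.88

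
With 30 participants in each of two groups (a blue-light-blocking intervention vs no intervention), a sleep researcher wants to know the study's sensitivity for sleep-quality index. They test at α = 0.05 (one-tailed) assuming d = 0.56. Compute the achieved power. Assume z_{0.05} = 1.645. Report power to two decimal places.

For two equal groups, power = Φ(d·√(n/2) − z_{α}).
d·√(n/2) = 0.56 × √(30/2) = 0.56 × 3.873 = 2.169.
z_β = 2.169 − 1.645 = 0.524.
Power = Φ(0.524) = 0.700.

power ≈ 0.70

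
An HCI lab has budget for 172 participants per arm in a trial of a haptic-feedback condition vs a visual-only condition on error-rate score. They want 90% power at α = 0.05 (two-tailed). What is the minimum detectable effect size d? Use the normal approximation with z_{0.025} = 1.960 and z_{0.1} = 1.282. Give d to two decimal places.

d_min ≈ 0.35

For two independent groups of n = 172 each: d_min = (z_{α/2} + z_β)·√(2/n).
z-sum = 1.960 + 1.282 = 3.242.
d_min = 3.242 × √(2/172) = 3.242 × 0.1078 = 0.350.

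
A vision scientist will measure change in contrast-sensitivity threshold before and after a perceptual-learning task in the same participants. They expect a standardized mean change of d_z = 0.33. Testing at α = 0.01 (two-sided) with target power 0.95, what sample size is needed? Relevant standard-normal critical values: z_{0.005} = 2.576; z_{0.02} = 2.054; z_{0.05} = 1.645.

For a paired (one-sample on differences) test: n = ((z_{α/2} + z_β) / d)².
z_{α/2} + z_β = 2.576 + 1.645 = 4.221.
n = (4.221 / 0.33)² = 12.791² = 163.61.
Round up.

n = 164 pairs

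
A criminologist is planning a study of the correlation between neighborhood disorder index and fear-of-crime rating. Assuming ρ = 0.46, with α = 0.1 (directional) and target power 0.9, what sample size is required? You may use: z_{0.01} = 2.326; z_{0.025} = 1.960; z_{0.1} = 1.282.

Fisher's z: C = ½·ln((1+r)/(1−r)) = ½·ln(2.7037) = 0.4973.
n = ((z_{α} + z_β)/C)² + 3.
(1.282 + 1.282) / 0.4973 = 2.564 / 0.4973 = 5.156.
n = 5.156² + 3 = 26.58 + 3 = 29.6.
Round up.

n = 30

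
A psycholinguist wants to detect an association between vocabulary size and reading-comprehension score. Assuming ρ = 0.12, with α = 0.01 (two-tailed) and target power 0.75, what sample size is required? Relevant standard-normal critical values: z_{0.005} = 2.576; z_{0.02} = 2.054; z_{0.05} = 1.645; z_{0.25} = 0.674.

n = 730

Fisher's z: C = ½·ln((1+r)/(1−r)) = ½·ln(1.2727) = 0.1206.
n = ((z_{α/2} + z_β)/C)² + 3.
(2.576 + 0.674) / 0.1206 = 3.250 / 0.1206 = 26.949.
n = 26.949² + 3 = 726.23 + 3 = 729.2.
Round up.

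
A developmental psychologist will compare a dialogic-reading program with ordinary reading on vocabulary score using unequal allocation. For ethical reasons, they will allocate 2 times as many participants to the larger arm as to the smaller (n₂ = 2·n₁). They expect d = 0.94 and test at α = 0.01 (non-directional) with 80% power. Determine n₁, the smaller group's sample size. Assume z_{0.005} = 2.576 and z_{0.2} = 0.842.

n₁ = 20

With allocation ratio k = n₂/n₁ = 2, Var(x̄₁−x̄₂) = σ²(1/n₁ + 1/(k·n₁)) = σ²·(k+1)/(k·n₁).
So n₁ = (1 + 1/k)·((z_{α/2} + z_β)/d)² = 1.500 × (3.418/0.94)².
n₁ = 1.500 × 13.22 = 19.8.
Round up: n₁ = 20, giving n₂ = 2 × 20 = 40.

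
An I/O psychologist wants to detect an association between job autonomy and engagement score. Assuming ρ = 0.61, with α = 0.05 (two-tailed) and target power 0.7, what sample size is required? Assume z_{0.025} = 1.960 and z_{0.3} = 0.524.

n = 16

Fisher's z: C = ½·ln((1+r)/(1−r)) = ½·ln(4.1282) = 0.7089.
n = ((z_{α/2} + z_β)/C)² + 3.
(1.960 + 0.524) / 0.7089 = 2.484 / 0.7089 = 3.504.
n = 3.504² + 3 = 12.28 + 3 = 15.3.
Round up.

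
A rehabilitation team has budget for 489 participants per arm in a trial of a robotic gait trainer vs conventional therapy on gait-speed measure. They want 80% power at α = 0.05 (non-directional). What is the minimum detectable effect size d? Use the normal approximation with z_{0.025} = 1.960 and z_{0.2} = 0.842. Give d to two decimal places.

For two independent groups of n = 489 each: d_min = (z_{α/2} + z_β)·√(2/n).
z-sum = 1.960 + 0.842 = 2.802.
d_min = 2.802 × √(2/489) = 2.802 × 0.0640 = 0.179.

d_min ≈ 0.18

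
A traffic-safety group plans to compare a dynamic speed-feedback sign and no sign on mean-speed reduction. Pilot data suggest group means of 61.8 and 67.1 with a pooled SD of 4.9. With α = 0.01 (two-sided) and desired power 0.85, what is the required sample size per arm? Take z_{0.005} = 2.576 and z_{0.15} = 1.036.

n = 23 per group

Cohen's d = |M₁ − M₂| / SD_pooled = |61.8 − 67.1| / 4.9 = 5.3 / 4.9 = 1.082.
For two independent groups with equal n: n = 2·((z_{α/2} + z_β) / d)².
z_{α/2} + z_β = 2.576 + 1.036 = 3.612.
n = 2 × (3.612 / 1.082)² = 2 × 3.338² = 2 × 11.14 = 22.3.
Round up to the next whole participant.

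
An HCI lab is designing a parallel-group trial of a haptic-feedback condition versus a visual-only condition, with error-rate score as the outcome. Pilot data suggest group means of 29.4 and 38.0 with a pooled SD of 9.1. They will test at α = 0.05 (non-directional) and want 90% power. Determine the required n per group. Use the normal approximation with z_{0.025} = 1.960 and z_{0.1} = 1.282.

n = 24 per group

Cohen's d = |M₁ − M₂| / SD_pooled = |29.4 − 38.0| / 9.1 = 8.6 / 9.1 = 0.945.
For two independent groups with equal n: n = 2·((z_{α/2} + z_β) / d)².
z_{α/2} + z_β = 1.960 + 1.282 = 3.242.
n = 2 × (3.242 / 0.945)² = 2 × 3.431² = 2 × 11.77 = 23.5.
Round up to the next whole participant.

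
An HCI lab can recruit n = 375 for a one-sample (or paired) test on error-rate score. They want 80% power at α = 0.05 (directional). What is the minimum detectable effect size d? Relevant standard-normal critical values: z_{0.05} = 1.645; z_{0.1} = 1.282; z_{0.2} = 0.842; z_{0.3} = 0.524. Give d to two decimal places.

For a single sample (or paired design) of n = 375: d_min = (z_{α} + z_β)/√n.
z-sum = 1.645 + 0.842 = 2.487.
d_min = 2.487 / √375 = 2.487 / 19.365 = 0.128.

d_min ≈ 0.13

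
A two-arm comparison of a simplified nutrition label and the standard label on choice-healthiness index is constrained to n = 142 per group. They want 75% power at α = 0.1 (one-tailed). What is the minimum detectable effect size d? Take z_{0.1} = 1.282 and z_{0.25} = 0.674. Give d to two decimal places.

d_min ≈ 0.23

For two independent groups of n = 142 each: d_min = (z_{α} + z_β)·√(2/n).
z-sum = 1.282 + 0.674 = 1.956.
d_min = 1.956 × √(2/142) = 1.956 × 0.1187 = 0.232.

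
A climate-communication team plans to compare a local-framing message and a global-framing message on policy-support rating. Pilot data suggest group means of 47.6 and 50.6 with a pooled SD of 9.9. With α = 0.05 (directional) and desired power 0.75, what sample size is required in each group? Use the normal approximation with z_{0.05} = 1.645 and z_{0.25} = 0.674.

n = 118 per group

Cohen's d = |M₁ − M₂| / SD_pooled = |47.6 − 50.6| / 9.9 = 3.0 / 9.9 = 0.303.
For two independent groups with equal n: n = 2·((z_{α} + z_β) / d)².
z_{α} + z_β = 1.645 + 0.674 = 2.319.
n = 2 × (2.319 / 0.303)² = 2 × 7.653² = 2 × 58.58 = 117.2.
Round up to the next whole participant.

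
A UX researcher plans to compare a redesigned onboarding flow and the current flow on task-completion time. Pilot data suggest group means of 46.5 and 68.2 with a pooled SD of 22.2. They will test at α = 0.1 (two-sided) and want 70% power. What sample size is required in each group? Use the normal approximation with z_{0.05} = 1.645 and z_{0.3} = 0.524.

Cohen's d = |M₁ − M₂| / SD_pooled = |46.5 − 68.2| / 22.2 = 21.7 / 22.2 = 0.977.
For two independent groups with equal n: n = 2·((z_{α/2} + z_β) / d)².
z_{α/2} + z_β = 1.645 + 0.524 = 2.169.
n = 2 × (2.169 / 0.977)² = 2 × 2.220² = 2 × 4.93 = 9.9.
Round up to the next whole participant.

n = 10 per group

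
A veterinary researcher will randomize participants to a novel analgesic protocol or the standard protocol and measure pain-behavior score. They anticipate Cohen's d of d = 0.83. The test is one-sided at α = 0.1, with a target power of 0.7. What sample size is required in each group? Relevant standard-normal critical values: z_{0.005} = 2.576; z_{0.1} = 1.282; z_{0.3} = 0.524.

For two independent groups with equal n: n = 2·((z_{α} + z_β) / d)².
z_{α} + z_β = 1.282 + 0.524 = 1.806.
n = 2 × (1.806 / 0.83)² = 2 × 2.176² = 2 × 4.73 = 9.5.
Round up to the next whole participant.

n = 10 per group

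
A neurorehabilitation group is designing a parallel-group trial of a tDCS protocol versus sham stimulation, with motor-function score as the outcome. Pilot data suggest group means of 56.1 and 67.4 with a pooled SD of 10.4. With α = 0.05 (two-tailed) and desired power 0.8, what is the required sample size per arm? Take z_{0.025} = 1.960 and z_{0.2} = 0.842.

Cohen's d = |M₁ − M₂| / SD_pooled = |56.1 − 67.4| / 10.4 = 11.3 / 10.4 = 1.087.
For two independent groups with equal n: n = 2·((z_{α/2} + z_β) / d)².
z_{α/2} + z_β = 1.960 + 0.842 = 2.802.
n = 2 × (2.802 / 1.087)² = 2 × 2.578² = 2 × 6.64 = 13.3.
Round up to the next whole participant.

n = 14 per group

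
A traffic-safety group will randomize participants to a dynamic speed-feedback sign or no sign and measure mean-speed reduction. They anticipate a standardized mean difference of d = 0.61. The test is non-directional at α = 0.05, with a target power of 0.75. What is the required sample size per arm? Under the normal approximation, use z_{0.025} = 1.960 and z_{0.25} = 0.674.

For two independent groups with equal n: n = 2·((z_{α/2} + z_β) / d)².
z_{α/2} + z_β = 1.960 + 0.674 = 2.634.
n = 2 × (2.634 / 0.61)² = 2 × 4.318² = 2 × 18.65 = 37.3.
Round up to the next whole participant.

n = 38 per group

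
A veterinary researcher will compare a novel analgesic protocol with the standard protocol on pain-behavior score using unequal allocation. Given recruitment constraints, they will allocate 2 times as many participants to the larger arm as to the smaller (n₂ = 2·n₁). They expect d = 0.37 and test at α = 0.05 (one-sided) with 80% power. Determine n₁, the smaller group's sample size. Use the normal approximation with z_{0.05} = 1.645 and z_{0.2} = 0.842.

With allocation ratio k = n₂/n₁ = 2, Var(x̄₁−x̄₂) = σ²(1/n₁ + 1/(k·n₁)) = σ²·(k+1)/(k·n₁).
So n₁ = (1 + 1/k)·((z_{α} + z_β)/d)² = 1.500 × (2.487/0.37)².
n₁ = 1.500 × 45.18 = 67.8.
Round up: n₁ = 68, giving n₂ = 2 × 68 = 136.

n₁ = 68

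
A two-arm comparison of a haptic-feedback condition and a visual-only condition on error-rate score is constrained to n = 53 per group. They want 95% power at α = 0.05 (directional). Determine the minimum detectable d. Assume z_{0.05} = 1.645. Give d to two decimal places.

d_min ≈ 0.64

For two independent groups of n = 53 each: d_min = (z_{α} + z_β)·√(2/n).
z-sum = 1.645 + 1.645 = 3.290.
d_min = 3.290 × √(2/53) = 3.290 × 0.1943 = 0.639.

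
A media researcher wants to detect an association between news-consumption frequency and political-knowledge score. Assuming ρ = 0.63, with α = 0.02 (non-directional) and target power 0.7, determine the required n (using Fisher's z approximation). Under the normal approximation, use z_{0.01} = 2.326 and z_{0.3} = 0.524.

Fisher's z: C = ½·ln((1+r)/(1−r)) = ½·ln(4.4054) = 0.7414.
n = ((z_{α/2} + z_β)/C)² + 3.
(2.326 + 0.524) / 0.7414 = 2.850 / 0.7414 = 3.844.
n = 3.844² + 3 = 14.78 + 3 = 17.8.
Round up.

n = 18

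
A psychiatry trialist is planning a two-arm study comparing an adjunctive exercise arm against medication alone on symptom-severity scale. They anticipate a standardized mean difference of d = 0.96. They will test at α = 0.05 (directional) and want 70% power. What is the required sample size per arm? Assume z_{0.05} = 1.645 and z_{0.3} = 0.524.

n = 11 per group

For two independent groups with equal n: n = 2·((z_{α} + z_β) / d)².
z_{α} + z_β = 1.645 + 0.524 = 2.169.
n = 2 × (2.169 / 0.96)² = 2 × 2.259² = 2 × 5.10 = 10.2.
Round up to the next whole participant.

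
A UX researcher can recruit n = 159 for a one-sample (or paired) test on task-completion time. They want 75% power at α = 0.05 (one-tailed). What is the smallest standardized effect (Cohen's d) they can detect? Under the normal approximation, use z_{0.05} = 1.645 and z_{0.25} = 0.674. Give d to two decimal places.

For a single sample (or paired design) of n = 159: d_min = (z_{α} + z_β)/√n.
z-sum = 1.645 + 0.674 = 2.319.
d_min = 2.319 / √159 = 2.319 / 12.610 = 0.184.

d_min ≈ 0.18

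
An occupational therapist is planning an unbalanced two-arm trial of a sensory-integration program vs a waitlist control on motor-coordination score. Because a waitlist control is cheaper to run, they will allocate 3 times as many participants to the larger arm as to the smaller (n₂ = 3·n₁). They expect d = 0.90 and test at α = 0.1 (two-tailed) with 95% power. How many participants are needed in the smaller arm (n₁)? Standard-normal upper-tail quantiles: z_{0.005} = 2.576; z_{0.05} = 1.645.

With allocation ratio k = n₂/n₁ = 3, Var(x̄₁−x̄₂) = σ²(1/n₁ + 1/(k·n₁)) = σ²·(k+1)/(k·n₁).
So n₁ = (1 + 1/k)·((z_{α/2} + z_β)/d)² = 1.333 × (3.290/0.90)².
n₁ = 1.333 × 13.36 = 17.8.
Round up: n₁ = 18, giving n₂ = 3 × 18 = 54.

n₁ = 18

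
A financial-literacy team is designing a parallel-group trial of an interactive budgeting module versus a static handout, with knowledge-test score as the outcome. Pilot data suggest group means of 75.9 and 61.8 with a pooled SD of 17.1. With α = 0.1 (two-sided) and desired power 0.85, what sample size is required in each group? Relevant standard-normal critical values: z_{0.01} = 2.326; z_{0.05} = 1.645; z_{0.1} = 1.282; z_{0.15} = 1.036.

n = 22 per group

Cohen's d = |M₁ − M₂| / SD_pooled = |75.9 − 61.8| / 17.1 = 14.1 / 17.1 = 0.825.
For two independent groups with equal n: n = 2·((z_{α/2} + z_β) / d)².
z_{α/2} + z_β = 1.645 + 1.036 = 2.681.
n = 2 × (2.681 / 0.825)² = 2 × 3.250² = 2 × 10.56 = 21.1.
Round up to the next whole participant.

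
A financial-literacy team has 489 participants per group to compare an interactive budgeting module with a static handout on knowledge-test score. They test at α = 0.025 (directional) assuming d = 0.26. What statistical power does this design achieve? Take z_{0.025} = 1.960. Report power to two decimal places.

For two equal groups, power = Φ(d·√(n/2) − z_{α}).
d·√(n/2) = 0.26 × √(489/2) = 0.26 × 15.636 = 4.065.
z_β = 4.065 − 1.960 = 2.105.
Power = Φ(2.105) = 0.982.

power ≈ 0.98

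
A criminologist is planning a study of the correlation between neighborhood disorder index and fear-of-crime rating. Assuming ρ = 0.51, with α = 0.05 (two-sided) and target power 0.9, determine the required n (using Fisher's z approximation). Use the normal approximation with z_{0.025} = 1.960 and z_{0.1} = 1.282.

Fisher's z: C = ½·ln((1+r)/(1−r)) = ½·ln(3.0816) = 0.5627.
n = ((z_{α/2} + z_β)/C)² + 3.
(1.960 + 1.282) / 0.5627 = 3.242 / 0.5627 = 5.762.
n = 5.762² + 3 = 33.19 + 3 = 36.2.
Round up.

n = 37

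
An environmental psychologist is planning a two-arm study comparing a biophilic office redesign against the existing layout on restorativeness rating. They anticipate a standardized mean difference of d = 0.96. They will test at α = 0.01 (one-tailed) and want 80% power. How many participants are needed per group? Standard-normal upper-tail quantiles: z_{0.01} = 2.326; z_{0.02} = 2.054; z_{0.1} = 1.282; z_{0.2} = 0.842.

For two independent groups with equal n: n = 2·((z_{α} + z_β) / d)².
z_{α} + z_β = 2.326 + 0.842 = 3.168.
n = 2 × (3.168 / 0.96)² = 2 × 3.300² = 2 × 10.89 = 21.8.
Round up to the next whole participant.

n = 22 per group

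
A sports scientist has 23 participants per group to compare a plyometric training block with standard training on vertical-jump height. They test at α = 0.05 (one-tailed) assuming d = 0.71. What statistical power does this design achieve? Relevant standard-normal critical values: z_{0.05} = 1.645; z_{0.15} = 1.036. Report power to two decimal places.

For two equal groups, power = Φ(d·√(n/2) − z_{α}).
d·√(n/2) = 0.71 × √(23/2) = 0.71 × 3.391 = 2.408.
z_β = 2.408 − 1.645 = 0.763.
Power = Φ(0.763) = 0.777.

power ≈ 0.78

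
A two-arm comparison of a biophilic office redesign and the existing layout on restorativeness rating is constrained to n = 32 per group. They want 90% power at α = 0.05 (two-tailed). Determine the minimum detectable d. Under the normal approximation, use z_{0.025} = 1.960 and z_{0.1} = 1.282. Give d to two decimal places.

d_min ≈ 0.81

For two independent groups of n = 32 each: d_min = (z_{α/2} + z_β)·√(2/n).
z-sum = 1.960 + 1.282 = 3.242.
d_min = 3.242 × √(2/32) = 3.242 × 0.2500 = 0.810.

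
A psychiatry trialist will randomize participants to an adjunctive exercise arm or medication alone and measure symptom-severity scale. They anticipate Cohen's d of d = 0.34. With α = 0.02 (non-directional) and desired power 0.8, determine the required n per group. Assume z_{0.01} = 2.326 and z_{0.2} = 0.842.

n = 174 per group

For two independent groups with equal n: n = 2·((z_{α/2} + z_β) / d)².
z_{α/2} + z_β = 2.326 + 0.842 = 3.168.
n = 2 × (3.168 / 0.34)² = 2 × 9.318² = 2 × 86.82 = 173.6.
Round up to the next whole participant.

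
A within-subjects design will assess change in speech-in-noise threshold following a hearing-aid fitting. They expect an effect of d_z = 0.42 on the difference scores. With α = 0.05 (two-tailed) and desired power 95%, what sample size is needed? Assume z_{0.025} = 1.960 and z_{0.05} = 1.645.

n = 74 pairs

For a paired (one-sample on differences) test: n = ((z_{α/2} + z_β) / d)².
z_{α/2} + z_β = 1.960 + 1.645 = 3.605.
n = (3.605 / 0.42)² = 8.583² = 73.67.
Round up.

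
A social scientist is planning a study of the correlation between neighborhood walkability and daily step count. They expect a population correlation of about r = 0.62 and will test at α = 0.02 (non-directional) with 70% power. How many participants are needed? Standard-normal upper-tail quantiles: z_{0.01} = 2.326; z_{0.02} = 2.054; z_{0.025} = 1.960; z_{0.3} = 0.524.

Fisher's z: C = ½·ln((1+r)/(1−r)) = ½·ln(4.2632) = 0.7250.
n = ((z_{α/2} + z_β)/C)² + 3.
(2.326 + 0.524) / 0.7250 = 2.850 / 0.7250 = 3.931.
n = 3.931² + 3 = 15.45 + 3 = 18.5.
Round up.

n = 19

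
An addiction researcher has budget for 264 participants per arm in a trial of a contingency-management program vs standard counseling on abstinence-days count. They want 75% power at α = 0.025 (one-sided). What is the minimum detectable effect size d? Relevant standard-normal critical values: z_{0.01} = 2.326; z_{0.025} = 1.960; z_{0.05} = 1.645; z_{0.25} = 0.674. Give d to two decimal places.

d_min ≈ 0.23

For two independent groups of n = 264 each: d_min = (z_{α} + z_β)·√(2/n).
z-sum = 1.960 + 0.674 = 2.634.
d_min = 2.634 × √(2/264) = 2.634 × 0.0870 = 0.229.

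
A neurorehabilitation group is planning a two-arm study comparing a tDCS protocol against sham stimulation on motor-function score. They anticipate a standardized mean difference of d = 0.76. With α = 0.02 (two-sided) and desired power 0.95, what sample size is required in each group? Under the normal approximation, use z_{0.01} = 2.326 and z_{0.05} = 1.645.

For two independent groups with equal n: n = 2·((z_{α/2} + z_β) / d)².
z_{α/2} + z_β = 2.326 + 1.645 = 3.971.
n = 2 × (3.971 / 0.76)² = 2 × 5.225² = 2 × 27.30 = 54.6.
Round up to the next whole participant.

n = 55 per group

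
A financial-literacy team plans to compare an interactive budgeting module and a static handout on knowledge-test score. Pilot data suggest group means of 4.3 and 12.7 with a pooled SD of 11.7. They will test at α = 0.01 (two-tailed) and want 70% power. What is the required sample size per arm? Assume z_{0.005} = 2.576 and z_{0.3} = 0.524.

Cohen's d = |M₁ − M₂| / SD_pooled = |4.3 − 12.7| / 11.7 = 8.4 / 11.7 = 0.718.
For two independent groups with equal n: n = 2·((z_{α/2} + z_β) / d)².
z_{α/2} + z_β = 2.576 + 0.524 = 3.100.
n = 2 × (3.100 / 0.718)² = 2 × 4.318² = 2 × 18.64 = 37.3.
Round up to the next whole participant.

n = 38 per group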